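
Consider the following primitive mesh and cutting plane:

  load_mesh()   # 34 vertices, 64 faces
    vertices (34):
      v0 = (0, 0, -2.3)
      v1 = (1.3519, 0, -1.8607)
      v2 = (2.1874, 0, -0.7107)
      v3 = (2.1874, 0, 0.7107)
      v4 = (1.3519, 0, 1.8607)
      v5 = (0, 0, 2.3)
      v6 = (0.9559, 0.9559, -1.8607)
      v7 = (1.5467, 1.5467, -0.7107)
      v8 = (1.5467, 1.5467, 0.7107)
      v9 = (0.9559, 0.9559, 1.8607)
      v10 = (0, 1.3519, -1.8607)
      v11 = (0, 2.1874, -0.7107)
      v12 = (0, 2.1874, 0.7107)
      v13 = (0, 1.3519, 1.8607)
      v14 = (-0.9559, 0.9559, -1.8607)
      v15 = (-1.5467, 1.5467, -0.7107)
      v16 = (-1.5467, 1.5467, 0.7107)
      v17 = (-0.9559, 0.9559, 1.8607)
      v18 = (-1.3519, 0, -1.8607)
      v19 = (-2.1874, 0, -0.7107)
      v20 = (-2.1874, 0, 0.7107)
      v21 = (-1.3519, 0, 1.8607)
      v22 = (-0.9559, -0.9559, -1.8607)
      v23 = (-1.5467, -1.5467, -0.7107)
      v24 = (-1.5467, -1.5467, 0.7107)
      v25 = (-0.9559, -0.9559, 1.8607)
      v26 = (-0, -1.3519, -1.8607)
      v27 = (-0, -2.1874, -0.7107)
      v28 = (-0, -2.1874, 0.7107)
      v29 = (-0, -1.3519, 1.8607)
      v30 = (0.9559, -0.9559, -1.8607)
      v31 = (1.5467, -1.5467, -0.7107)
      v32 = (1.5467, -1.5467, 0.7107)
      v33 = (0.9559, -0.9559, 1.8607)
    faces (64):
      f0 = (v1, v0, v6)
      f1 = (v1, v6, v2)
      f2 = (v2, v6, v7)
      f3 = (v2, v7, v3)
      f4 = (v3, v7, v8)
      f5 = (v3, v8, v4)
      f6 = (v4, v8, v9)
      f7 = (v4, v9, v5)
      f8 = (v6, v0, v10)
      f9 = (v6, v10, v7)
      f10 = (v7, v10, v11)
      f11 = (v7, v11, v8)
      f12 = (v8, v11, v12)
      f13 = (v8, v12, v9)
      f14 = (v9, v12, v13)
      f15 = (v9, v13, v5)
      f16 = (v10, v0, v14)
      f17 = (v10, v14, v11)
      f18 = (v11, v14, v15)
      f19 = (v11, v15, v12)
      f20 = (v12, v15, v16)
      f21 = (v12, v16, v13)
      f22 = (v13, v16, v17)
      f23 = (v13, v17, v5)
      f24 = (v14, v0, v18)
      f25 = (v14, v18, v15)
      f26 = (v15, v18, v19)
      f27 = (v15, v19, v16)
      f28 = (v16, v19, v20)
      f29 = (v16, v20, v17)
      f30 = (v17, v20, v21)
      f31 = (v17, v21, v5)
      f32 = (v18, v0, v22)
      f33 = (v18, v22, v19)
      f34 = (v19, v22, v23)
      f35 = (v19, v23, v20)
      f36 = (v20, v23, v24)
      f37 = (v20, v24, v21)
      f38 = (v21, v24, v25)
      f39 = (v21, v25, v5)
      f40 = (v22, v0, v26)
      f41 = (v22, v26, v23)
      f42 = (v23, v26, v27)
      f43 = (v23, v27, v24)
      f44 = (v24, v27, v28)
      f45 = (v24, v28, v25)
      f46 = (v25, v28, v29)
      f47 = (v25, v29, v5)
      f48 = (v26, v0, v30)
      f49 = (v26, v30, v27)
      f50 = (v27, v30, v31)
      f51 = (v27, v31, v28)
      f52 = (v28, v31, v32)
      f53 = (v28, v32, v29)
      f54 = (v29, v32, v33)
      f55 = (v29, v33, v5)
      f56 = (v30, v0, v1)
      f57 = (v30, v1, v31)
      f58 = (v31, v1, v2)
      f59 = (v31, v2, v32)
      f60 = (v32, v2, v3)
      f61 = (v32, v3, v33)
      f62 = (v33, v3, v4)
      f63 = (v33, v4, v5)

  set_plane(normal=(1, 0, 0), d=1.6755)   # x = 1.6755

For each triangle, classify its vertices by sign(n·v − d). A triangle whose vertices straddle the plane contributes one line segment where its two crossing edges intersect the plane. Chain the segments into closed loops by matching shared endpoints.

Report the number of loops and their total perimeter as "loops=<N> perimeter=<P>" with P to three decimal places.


loops=1 perimeter=8.533

Straddling triangles (10 of 64):
  (v1,v6,v2) [--+] → (1.6755, 0.397341, -1.18872)–(1.6755, 0, -1.41529)  len=0.4574
  (v2,v6,v7) [+--] → (1.6755, 0.397341, -1.18872)–(1.6755, 1.23577, -0.7107)  len=0.9651
  (v2,v7,v3) [+-+] → (1.6755, 1.23577, -0.7107)–(1.6755, 1.23577, -0.424956)  len=0.2857
  (v3,v7,v8) [+--] → (1.6755, 1.23577, -0.424956)–(1.6755, 1.23577, 0.7107)  len=1.1357
  (v3,v8,v4) [+--] → (1.6755, 1.23577, 0.7107)–(1.6755, 0, 1.41529)  len=1.4225
  (v31,v1,v2) [--+] → (1.6755, 0, -1.41529)–(1.6755, -1.23577, -0.7107)  len=1.4225
  (v31,v2,v32) [-+-] → (1.6755, -1.23577, -0.7107)–(1.6755, -1.23577, 0.424956)  len=1.1357
  (v32,v2,v3) [-++] → (1.6755, -1.23577, 0.424956)–(1.6755, -1.23577, 0.7107)  len=0.2857
  (v32,v3,v33) [-+-] → (1.6755, -1.23577, 0.7107)–(1.6755, -0.397341, 1.18872)  len=0.9651
  (v33,v3,v4) [-+-] → (1.6755, -0.397341, 1.18872)–(1.6755, 0, 1.41529)  len=0.4574

Chained into 1 loop(s):
  loop 1: 10 segments, perimeter = 8.5329
Total perimeter = 8.533


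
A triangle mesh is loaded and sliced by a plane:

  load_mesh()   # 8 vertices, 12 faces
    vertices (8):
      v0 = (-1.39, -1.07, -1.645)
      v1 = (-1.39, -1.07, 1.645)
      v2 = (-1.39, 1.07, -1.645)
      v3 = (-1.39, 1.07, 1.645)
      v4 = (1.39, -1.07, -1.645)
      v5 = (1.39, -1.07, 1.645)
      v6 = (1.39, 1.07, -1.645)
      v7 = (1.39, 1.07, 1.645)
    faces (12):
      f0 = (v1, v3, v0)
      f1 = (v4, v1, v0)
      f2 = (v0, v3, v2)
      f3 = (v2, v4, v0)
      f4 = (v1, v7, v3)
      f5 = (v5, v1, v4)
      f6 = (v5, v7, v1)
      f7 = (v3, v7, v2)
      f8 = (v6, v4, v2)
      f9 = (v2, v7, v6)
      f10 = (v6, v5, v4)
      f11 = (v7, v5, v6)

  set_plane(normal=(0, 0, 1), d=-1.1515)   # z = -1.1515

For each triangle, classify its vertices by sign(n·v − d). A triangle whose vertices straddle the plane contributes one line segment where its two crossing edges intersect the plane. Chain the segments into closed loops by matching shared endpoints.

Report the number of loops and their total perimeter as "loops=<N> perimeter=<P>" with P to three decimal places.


Straddling triangles (8 of 12):
  (v1,v3,v0) [++-] → (-1.39, -0.749, -1.1515)–(-1.39, -1.07, -1.1515)  len=0.3210
  (v4,v1,v0) [-+-] → (0.973, -1.07, -1.1515)–(-1.39, -1.07, -1.1515)  len=2.3630
  (v0,v3,v2) [-+-] → (-1.39, -0.749, -1.1515)–(-1.39, 1.07, -1.1515)  len=1.8190
  (v5,v1,v4) [++-] → (0.973, -1.07, -1.1515)–(1.39, -1.07, -1.1515)  len=0.4170
  (v3,v7,v2) [++-] → (-0.973, 1.07, -1.1515)–(-1.39, 1.07, -1.1515)  len=0.4170
  (v2,v7,v6) [-+-] → (-0.973, 1.07, -1.1515)–(1.39, 1.07, -1.1515)  len=2.3630
  (v6,v5,v4) [-+-] → (1.39, 0.749, -1.1515)–(1.39, -1.07, -1.1515)  len=1.8190
  (v7,v5,v6) [++-] → (1.39, 0.749, -1.1515)–(1.39, 1.07, -1.1515)  len=0.3210

Chained into 1 loop(s):
  loop 1: 8 segments, perimeter = 9.8400
Total perimeter = 9.840

loops=1 perimeter=9.840


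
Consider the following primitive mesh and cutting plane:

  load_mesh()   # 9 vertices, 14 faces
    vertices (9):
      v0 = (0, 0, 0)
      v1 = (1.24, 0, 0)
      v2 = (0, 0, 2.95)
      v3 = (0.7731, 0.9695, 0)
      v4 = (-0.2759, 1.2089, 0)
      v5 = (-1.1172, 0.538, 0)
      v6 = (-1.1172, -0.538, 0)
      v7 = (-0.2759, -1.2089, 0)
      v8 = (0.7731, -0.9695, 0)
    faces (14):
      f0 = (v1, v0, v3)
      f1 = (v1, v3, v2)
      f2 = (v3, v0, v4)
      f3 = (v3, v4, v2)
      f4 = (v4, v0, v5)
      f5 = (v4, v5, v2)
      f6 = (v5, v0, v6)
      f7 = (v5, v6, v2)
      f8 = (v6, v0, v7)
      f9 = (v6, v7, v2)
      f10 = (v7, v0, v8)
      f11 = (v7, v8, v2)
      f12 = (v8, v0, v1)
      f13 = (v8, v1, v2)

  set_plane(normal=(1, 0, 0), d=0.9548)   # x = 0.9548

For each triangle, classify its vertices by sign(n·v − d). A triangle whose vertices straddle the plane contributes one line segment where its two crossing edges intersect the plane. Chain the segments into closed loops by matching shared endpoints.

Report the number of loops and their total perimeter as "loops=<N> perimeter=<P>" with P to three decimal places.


Straddling triangles (4 of 14):
  (v1,v0,v3) [+--] → (0.9548, 0, 0)–(0.9548, 0.592207, 0)  len=0.5922
  (v1,v3,v2) [+--] → (0.9548, 0.592207, 0)–(0.9548, 0, 0.6785)  len=0.9006
  (v8,v0,v1) [--+] → (0.9548, 0, 0)–(0.9548, -0.592207, 0)  len=0.5922
  (v8,v1,v2) [-+-] → (0.9548, -0.592207, 0)–(0.9548, 0, 0.6785)  len=0.9006

Chained into 1 loop(s):
  loop 1: 4 segments, perimeter = 2.9856
Total perimeter = 2.986

loops=1 perimeter=2.986


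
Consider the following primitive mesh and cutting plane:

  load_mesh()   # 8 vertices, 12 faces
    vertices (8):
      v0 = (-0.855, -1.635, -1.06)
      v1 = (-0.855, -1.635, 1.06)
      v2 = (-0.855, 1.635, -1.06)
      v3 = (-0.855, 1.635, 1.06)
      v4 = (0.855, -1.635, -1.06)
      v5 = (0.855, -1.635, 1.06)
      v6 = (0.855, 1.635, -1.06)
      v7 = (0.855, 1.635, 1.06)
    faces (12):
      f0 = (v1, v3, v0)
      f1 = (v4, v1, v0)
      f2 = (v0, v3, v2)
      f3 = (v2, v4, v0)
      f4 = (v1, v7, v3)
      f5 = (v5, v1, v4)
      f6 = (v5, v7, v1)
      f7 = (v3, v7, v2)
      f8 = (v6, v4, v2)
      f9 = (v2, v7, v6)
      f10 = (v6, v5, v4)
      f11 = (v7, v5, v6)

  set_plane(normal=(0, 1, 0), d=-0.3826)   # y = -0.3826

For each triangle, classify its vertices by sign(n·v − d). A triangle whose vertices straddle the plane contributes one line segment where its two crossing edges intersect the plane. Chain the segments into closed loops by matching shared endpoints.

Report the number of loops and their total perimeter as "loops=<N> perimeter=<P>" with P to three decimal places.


loops=1 perimeter=7.660

Straddling triangles (8 of 12):
  (v1,v3,v0) [-+-] → (-0.855, -0.3826, 1.06)–(-0.855, -0.3826, -0.248046)  len=1.3080
  (v0,v3,v2) [-++] → (-0.855, -0.3826, -0.248046)–(-0.855, -0.3826, -1.06)  len=0.8120
  (v2,v4,v0) [+--] → (0.200075, -0.3826, -1.06)–(-0.855, -0.3826, -1.06)  len=1.0551
  (v1,v7,v3) [-++] → (-0.200075, -0.3826, 1.06)–(-0.855, -0.3826, 1.06)  len=0.6549
  (v5,v7,v1) [-+-] → (0.855, -0.3826, 1.06)–(-0.200075, -0.3826, 1.06)  len=1.0551
  (v6,v4,v2) [+-+] → (0.855, -0.3826, -1.06)–(0.200075, -0.3826, -1.06)  len=0.6549
  (v6,v5,v4) [+--] → (0.855, -0.3826, 0.248046)–(0.855, -0.3826, -1.06)  len=1.3080
  (v7,v5,v6) [+-+] → (0.855, -0.3826, 1.06)–(0.855, -0.3826, 0.248046)  len=0.8120

Chained into 1 loop(s):
  loop 1: 8 segments, perimeter = 7.6600
Total perimeter = 7.660


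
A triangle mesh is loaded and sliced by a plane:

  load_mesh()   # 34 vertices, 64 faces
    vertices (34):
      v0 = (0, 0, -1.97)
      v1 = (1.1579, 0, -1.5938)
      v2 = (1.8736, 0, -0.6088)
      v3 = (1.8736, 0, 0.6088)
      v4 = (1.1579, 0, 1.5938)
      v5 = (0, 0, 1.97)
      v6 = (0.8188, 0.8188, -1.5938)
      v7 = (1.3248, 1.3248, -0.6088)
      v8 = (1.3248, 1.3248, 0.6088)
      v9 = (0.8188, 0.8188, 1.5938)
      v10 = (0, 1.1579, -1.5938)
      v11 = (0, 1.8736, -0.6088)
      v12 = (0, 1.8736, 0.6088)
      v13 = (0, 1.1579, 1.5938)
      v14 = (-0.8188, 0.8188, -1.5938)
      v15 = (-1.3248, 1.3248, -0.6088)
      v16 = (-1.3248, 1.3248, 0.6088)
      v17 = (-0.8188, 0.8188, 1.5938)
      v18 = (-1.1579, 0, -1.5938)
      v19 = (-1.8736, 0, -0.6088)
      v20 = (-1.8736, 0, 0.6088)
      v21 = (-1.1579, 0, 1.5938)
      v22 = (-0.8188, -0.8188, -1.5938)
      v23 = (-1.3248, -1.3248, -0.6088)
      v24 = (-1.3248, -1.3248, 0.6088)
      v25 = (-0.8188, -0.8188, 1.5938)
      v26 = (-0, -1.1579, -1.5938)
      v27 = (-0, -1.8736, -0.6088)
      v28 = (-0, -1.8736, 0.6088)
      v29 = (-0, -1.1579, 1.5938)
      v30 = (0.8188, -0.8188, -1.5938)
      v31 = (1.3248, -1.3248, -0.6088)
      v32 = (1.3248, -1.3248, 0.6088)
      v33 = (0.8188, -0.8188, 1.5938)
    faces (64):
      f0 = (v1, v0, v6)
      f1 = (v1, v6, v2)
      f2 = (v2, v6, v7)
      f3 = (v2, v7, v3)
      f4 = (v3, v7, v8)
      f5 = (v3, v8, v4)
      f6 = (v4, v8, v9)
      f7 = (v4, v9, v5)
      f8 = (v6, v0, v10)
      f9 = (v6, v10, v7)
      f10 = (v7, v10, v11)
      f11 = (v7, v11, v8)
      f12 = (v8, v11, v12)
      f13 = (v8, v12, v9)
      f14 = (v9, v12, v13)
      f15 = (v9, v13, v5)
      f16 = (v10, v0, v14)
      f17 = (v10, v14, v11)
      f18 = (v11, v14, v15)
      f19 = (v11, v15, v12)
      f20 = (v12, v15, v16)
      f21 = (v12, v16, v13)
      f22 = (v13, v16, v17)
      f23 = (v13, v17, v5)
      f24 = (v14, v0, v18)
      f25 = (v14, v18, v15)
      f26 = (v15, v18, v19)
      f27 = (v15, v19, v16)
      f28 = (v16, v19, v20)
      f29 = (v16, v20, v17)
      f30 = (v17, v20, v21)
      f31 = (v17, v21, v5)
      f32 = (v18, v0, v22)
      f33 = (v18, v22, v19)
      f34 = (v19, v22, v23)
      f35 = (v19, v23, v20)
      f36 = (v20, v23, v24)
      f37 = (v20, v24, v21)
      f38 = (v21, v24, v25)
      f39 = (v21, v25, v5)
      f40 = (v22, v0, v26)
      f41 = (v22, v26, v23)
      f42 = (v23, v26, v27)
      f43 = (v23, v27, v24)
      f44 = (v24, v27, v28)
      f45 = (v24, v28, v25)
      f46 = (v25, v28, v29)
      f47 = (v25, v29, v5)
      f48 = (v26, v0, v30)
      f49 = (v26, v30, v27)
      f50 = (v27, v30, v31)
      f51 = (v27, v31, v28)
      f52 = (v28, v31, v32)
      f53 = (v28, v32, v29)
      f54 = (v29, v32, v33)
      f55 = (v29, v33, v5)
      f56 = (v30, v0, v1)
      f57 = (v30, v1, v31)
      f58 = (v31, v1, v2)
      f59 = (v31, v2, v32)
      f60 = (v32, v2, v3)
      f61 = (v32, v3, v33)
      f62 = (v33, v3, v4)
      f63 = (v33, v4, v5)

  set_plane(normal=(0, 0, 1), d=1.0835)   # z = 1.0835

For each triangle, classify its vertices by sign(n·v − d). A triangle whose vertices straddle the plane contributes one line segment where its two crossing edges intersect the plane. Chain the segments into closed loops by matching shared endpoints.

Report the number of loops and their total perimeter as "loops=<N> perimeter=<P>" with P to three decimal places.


Straddling triangles (16 of 64):
  (v3,v8,v4) [--+] → (1.24437, 0.686341, 1.0835)–(1.52868, 0, 1.0835)  len=0.7429
  (v4,v8,v9) [+-+] → (1.24437, 0.686341, 1.0835)–(1.08094, 1.08094, 1.0835)  len=0.4271
  (v8,v12,v9) [--+] → (0.394603, 1.36526, 1.0835)–(1.08094, 1.08094, 1.0835)  len=0.7429
  (v9,v12,v13) [+-+] → (0.394603, 1.36526, 1.0835)–(0, 1.52868, 1.0835)  len=0.4271
  (v12,v16,v13) [--+] → (-0.686341, 1.24437, 1.0835)–(0, 1.52868, 1.0835)  len=0.7429
  (v13,v16,v17) [+-+] → (-0.686341, 1.24437, 1.0835)–(-1.08094, 1.08094, 1.0835)  len=0.4271
  (v16,v20,v17) [--+] → (-1.36526, 0.394603, 1.0835)–(-1.08094, 1.08094, 1.0835)  len=0.7429
  (v17,v20,v21) [+-+] → (-1.36526, 0.394603, 1.0835)–(-1.52868, 0, 1.0835)  len=0.4271
  (v20,v24,v21) [--+] → (-1.24437, -0.686341, 1.0835)–(-1.52868, 0, 1.0835)  len=0.7429
  (v21,v24,v25) [+-+] → (-1.24437, -0.686341, 1.0835)–(-1.08094, -1.08094, 1.0835)  len=0.4271
  (v24,v28,v25) [--+] → (-0.394603, -1.36526, 1.0835)–(-1.08094, -1.08094, 1.0835)  len=0.7429
  (v25,v28,v29) [+-+] → (-0.394603, -1.36526, 1.0835)–(0, -1.52868, 1.0835)  len=0.4271
  (v28,v32,v29) [--+] → (0.686341, -1.24437, 1.0835)–(0, -1.52868, 1.0835)  len=0.7429
  (v29,v32,v33) [+-+] → (0.686341, -1.24437, 1.0835)–(1.08094, -1.08094, 1.0835)  len=0.4271
  (v32,v3,v33) [--+] → (1.36526, -0.394603, 1.0835)–(1.08094, -1.08094, 1.0835)  len=0.7429
  (v33,v3,v4) [+-+] → (1.36526, -0.394603, 1.0835)–(1.52868, 0, 1.0835)  len=0.4271

Chained into 1 loop(s):
  loop 1: 16 segments, perimeter = 9.3600
Total perimeter = 9.360

loops=1 perimeter=9.360


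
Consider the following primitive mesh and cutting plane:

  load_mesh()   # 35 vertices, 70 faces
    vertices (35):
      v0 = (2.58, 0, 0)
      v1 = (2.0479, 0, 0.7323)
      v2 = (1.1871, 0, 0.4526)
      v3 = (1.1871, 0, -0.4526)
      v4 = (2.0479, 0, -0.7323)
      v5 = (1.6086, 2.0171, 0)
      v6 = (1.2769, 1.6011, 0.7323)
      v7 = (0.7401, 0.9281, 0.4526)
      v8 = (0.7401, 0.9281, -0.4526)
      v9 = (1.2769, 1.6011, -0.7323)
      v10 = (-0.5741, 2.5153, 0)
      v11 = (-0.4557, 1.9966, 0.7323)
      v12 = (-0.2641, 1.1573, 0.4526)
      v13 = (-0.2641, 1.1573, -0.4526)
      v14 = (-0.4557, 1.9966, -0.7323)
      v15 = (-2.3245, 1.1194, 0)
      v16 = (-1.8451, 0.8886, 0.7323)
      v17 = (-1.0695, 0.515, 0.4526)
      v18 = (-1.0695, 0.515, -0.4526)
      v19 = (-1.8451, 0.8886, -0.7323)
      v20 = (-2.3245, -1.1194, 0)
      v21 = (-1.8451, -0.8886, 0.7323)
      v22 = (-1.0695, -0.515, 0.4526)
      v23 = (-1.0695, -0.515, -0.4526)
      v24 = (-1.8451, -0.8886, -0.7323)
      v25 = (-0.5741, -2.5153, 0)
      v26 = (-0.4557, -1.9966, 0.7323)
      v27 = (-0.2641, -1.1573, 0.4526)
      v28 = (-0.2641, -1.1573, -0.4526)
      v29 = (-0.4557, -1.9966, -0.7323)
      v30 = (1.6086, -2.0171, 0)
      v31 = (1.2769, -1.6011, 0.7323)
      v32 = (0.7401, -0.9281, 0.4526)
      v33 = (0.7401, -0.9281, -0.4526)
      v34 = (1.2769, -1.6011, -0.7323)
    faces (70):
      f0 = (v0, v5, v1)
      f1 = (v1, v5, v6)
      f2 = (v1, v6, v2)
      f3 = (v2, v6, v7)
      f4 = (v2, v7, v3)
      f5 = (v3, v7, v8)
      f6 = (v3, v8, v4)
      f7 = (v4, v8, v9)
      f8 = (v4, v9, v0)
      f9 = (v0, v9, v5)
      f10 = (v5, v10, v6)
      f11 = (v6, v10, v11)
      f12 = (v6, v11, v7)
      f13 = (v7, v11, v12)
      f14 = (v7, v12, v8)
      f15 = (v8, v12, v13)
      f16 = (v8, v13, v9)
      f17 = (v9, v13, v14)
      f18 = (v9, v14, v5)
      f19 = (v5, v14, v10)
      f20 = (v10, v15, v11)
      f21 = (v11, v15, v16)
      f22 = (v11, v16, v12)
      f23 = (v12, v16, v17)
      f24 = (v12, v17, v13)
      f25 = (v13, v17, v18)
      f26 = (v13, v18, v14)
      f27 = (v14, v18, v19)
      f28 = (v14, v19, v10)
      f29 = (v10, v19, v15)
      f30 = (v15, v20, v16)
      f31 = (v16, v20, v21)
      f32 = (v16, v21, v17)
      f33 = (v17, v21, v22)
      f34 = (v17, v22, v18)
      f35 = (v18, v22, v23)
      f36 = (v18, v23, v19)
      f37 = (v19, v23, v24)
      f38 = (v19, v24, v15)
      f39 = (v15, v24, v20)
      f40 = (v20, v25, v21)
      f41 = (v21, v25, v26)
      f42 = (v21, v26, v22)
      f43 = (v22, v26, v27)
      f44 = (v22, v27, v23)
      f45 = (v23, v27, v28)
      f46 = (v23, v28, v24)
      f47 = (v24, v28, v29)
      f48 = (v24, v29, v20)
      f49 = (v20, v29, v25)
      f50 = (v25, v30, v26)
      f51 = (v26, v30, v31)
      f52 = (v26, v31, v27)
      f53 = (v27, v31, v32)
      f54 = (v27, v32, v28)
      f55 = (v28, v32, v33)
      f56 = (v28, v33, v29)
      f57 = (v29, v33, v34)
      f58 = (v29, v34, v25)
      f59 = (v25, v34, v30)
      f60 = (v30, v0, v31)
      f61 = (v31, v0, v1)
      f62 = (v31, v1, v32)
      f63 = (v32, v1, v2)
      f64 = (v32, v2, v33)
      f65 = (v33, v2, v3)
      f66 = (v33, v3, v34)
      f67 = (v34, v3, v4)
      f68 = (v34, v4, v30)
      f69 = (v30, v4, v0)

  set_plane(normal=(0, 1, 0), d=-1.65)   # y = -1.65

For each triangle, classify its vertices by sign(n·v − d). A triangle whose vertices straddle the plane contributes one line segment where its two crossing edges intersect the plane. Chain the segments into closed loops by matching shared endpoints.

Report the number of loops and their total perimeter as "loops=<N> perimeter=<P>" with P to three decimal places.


Straddling triangles (16 of 70):
  (v20,v25,v21) [+-+] → (-1.65915, -1.65, 0)–(-1.25019, -1.65, 0.389537)  len=0.5648
  (v21,v25,v26) [+--] → (-1.25019, -1.65, 0.389537)–(-0.890326, -1.65, 0.7323)  len=0.4970
  (v21,v26,v22) [+-+] → (-0.890326, -1.65, 0.7323)–(-0.59929, -1.65, 0.666868)  len=0.2983
  (v22,v26,v27) [+-+] → (-0.59929, -1.65, 0.666868)–(-0.376576, -1.65, 0.616794)  len=0.2283
  (v24,v28,v29) [++-] → (-0.376576, -1.65, -0.616794)–(-0.890326, -1.65, -0.7323)  len=0.5266
  (v24,v29,v20) [+-+] → (-0.890326, -1.65, -0.7323)–(-1.1941, -1.65, -0.442953)  len=0.4195
  (v20,v29,v25) [+--] → (-1.1941, -1.65, -0.442953)–(-1.65915, -1.65, 0)  len=0.6422
  (v26,v30,v31) [--+] → (1.31589, -1.65, 0.64622)–(1.06268, -1.65, 0.7323)  len=0.2674
  (v26,v31,v27) [-++] → (1.06268, -1.65, 0.7323)–(-0.376576, -1.65, 0.616794)  len=1.4439
  (v28,v33,v29) [++-] → (-0.0678064, -1.65, -0.641571)–(-0.376576, -1.65, -0.616794)  len=0.3098
  (v29,v33,v34) [-++] → (-0.0678064, -1.65, -0.641571)–(1.06268, -1.65, -0.7323)  len=1.1341
  (v29,v34,v25) [-+-] → (1.06268, -1.65, -0.7323)–(1.17789, -1.65, -0.69313)  len=0.1217
  (v25,v34,v30) [-+-] → (1.17789, -1.65, -0.69313)–(1.31589, -1.65, -0.64622)  len=0.1458
  (v30,v0,v31) [-++] → (1.78539, -1.65, 0)–(1.31589, -1.65, 0.64622)  len=0.7988
  (v34,v4,v30) [++-] → (1.68855, -1.65, -0.133274)–(1.31589, -1.65, -0.64622)  len=0.6340
  (v30,v4,v0) [-++] → (1.68855, -1.65, -0.133274)–(1.78539, -1.65, 0)  len=0.1647

Chained into 1 loop(s):
  loop 1: 16 segments, perimeter = 8.1969
Total perimeter = 8.197

loops=1 perimeter=8.197


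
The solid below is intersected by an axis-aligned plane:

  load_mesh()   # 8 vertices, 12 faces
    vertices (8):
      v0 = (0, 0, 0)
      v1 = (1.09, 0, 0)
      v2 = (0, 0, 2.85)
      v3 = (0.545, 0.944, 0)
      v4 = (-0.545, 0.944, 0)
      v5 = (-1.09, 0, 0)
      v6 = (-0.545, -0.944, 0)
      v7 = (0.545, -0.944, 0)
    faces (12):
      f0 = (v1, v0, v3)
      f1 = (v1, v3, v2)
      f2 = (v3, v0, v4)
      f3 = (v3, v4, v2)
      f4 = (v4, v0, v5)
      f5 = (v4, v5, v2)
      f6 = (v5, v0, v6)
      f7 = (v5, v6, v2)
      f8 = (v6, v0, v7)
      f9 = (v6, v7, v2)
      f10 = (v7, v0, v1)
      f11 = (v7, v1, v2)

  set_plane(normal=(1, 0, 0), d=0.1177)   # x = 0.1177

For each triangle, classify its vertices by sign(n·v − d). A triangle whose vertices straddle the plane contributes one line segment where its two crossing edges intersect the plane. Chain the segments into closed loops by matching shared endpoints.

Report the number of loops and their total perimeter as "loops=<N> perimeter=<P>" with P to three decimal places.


loops=1 perimeter=7.334

Straddling triangles (8 of 12):
  (v1,v0,v3) [+-+] → (0.1177, 0, 0)–(0.1177, 0.203869, 0)  len=0.2039
  (v1,v3,v2) [++-] → (0.1177, 0.203869, 2.2345)–(0.1177, 0, 2.54225)  len=0.3691
  (v3,v0,v4) [+--] → (0.1177, 0.203869, 0)–(0.1177, 0.944, 0)  len=0.7401
  (v3,v4,v2) [+--] → (0.1177, 0.944, 0)–(0.1177, 0.203869, 2.2345)  len=2.3539
  (v6,v0,v7) [--+] → (0.1177, -0.203869, 0)–(0.1177, -0.944, 0)  len=0.7401
  (v6,v7,v2) [-+-] → (0.1177, -0.944, 0)–(0.1177, -0.203869, 2.2345)  len=2.3539
  (v7,v0,v1) [+-+] → (0.1177, -0.203869, 0)–(0.1177, 0, 0)  len=0.2039
  (v7,v1,v2) [++-] → (0.1177, 0, 2.54225)–(0.1177, -0.203869, 2.2345)  len=0.3691

Chained into 1 loop(s):
  loop 1: 8 segments, perimeter = 7.3341
Total perimeter = 7.334


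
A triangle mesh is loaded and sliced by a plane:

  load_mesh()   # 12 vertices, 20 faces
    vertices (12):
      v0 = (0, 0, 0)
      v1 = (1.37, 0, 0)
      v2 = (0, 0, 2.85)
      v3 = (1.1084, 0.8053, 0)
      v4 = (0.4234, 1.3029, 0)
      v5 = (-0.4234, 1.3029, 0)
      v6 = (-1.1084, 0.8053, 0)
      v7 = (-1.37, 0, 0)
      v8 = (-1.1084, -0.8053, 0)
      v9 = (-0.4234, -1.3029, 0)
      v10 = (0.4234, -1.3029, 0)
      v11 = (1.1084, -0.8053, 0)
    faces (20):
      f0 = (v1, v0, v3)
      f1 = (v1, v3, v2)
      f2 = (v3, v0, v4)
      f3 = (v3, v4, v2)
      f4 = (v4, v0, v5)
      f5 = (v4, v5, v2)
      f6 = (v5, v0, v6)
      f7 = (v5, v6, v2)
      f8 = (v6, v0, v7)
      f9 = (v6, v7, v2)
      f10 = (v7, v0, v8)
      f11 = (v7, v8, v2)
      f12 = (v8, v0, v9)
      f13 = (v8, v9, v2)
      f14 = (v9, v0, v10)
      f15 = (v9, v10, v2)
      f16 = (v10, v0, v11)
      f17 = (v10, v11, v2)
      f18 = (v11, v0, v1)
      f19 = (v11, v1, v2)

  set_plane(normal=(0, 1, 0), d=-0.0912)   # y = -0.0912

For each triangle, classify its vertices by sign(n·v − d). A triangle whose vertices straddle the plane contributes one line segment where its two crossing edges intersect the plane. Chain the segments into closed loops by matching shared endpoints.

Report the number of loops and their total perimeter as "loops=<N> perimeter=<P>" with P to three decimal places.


loops=1 perimeter=8.660

Straddling triangles (10 of 20):
  (v7,v0,v8) [++-] → (-0.125526, -0.0912, 0)–(-1.34037, -0.0912, 0)  len=1.2148
  (v7,v8,v2) [+-+] → (-1.34037, -0.0912, 0)–(-0.125526, -0.0912, 2.52724)  len=2.8041
  (v8,v0,v9) [-+-] → (-0.125526, -0.0912, 0)–(-0.029637, -0.0912, 0)  len=0.0959
  (v8,v9,v2) [--+] → (-0.029637, -0.0912, 2.65051)–(-0.125526, -0.0912, 2.52724)  len=0.1562
  (v9,v0,v10) [-+-] → (-0.029637, -0.0912, 0)–(0.029637, -0.0912, 0)  len=0.0593
  (v9,v10,v2) [--+] → (0.029637, -0.0912, 2.65051)–(-0.029637, -0.0912, 2.65051)  len=0.0593
  (v10,v0,v11) [-+-] → (0.029637, -0.0912, 0)–(0.125526, -0.0912, 0)  len=0.0959
  (v10,v11,v2) [--+] → (0.125526, -0.0912, 2.52724)–(0.029637, -0.0912, 2.65051)  len=0.1562
  (v11,v0,v1) [-++] → (0.125526, -0.0912, 0)–(1.34037, -0.0912, 0)  len=1.2148
  (v11,v1,v2) [-++] → (1.34037, -0.0912, 0)–(0.125526, -0.0912, 2.52724)  len=2.8041

Chained into 1 loop(s):
  loop 1: 10 segments, perimeter = 8.6605
Total perimeter = 8.660


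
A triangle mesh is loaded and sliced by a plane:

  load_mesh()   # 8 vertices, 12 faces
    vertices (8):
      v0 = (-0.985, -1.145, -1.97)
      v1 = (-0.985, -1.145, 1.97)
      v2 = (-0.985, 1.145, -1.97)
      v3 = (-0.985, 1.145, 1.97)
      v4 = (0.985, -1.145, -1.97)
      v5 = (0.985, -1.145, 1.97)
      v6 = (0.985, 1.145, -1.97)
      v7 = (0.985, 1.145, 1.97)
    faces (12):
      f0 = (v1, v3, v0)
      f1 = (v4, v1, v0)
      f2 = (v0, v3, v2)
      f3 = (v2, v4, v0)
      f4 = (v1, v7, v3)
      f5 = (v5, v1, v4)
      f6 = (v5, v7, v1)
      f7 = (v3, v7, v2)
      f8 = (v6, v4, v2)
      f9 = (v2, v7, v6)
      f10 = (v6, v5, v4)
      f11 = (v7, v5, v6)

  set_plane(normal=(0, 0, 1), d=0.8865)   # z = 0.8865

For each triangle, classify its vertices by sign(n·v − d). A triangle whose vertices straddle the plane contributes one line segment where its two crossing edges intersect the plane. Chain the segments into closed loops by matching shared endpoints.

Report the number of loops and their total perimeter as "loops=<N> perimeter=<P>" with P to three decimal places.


loops=1 perimeter=8.520

Straddling triangles (8 of 12):
  (v1,v3,v0) [++-] → (-0.985, 0.51525, 0.8865)–(-0.985, -1.145, 0.8865)  len=1.6603
  (v4,v1,v0) [-+-] → (-0.44325, -1.145, 0.8865)–(-0.985, -1.145, 0.8865)  len=0.5417
  (v0,v3,v2) [-+-] → (-0.985, 0.51525, 0.8865)–(-0.985, 1.145, 0.8865)  len=0.6298
  (v5,v1,v4) [++-] → (-0.44325, -1.145, 0.8865)–(0.985, -1.145, 0.8865)  len=1.4283
  (v3,v7,v2) [++-] → (0.44325, 1.145, 0.8865)–(-0.985, 1.145, 0.8865)  len=1.4283
  (v2,v7,v6) [-+-] → (0.44325, 1.145, 0.8865)–(0.985, 1.145, 0.8865)  len=0.5417
  (v6,v5,v4) [-+-] → (0.985, -0.51525, 0.8865)–(0.985, -1.145, 0.8865)  len=0.6298
  (v7,v5,v6) [++-] → (0.985, -0.51525, 0.8865)–(0.985, 1.145, 0.8865)  len=1.6603

Chained into 1 loop(s):
  loop 1: 8 segments, perimeter = 8.5200
Total perimeter = 8.520


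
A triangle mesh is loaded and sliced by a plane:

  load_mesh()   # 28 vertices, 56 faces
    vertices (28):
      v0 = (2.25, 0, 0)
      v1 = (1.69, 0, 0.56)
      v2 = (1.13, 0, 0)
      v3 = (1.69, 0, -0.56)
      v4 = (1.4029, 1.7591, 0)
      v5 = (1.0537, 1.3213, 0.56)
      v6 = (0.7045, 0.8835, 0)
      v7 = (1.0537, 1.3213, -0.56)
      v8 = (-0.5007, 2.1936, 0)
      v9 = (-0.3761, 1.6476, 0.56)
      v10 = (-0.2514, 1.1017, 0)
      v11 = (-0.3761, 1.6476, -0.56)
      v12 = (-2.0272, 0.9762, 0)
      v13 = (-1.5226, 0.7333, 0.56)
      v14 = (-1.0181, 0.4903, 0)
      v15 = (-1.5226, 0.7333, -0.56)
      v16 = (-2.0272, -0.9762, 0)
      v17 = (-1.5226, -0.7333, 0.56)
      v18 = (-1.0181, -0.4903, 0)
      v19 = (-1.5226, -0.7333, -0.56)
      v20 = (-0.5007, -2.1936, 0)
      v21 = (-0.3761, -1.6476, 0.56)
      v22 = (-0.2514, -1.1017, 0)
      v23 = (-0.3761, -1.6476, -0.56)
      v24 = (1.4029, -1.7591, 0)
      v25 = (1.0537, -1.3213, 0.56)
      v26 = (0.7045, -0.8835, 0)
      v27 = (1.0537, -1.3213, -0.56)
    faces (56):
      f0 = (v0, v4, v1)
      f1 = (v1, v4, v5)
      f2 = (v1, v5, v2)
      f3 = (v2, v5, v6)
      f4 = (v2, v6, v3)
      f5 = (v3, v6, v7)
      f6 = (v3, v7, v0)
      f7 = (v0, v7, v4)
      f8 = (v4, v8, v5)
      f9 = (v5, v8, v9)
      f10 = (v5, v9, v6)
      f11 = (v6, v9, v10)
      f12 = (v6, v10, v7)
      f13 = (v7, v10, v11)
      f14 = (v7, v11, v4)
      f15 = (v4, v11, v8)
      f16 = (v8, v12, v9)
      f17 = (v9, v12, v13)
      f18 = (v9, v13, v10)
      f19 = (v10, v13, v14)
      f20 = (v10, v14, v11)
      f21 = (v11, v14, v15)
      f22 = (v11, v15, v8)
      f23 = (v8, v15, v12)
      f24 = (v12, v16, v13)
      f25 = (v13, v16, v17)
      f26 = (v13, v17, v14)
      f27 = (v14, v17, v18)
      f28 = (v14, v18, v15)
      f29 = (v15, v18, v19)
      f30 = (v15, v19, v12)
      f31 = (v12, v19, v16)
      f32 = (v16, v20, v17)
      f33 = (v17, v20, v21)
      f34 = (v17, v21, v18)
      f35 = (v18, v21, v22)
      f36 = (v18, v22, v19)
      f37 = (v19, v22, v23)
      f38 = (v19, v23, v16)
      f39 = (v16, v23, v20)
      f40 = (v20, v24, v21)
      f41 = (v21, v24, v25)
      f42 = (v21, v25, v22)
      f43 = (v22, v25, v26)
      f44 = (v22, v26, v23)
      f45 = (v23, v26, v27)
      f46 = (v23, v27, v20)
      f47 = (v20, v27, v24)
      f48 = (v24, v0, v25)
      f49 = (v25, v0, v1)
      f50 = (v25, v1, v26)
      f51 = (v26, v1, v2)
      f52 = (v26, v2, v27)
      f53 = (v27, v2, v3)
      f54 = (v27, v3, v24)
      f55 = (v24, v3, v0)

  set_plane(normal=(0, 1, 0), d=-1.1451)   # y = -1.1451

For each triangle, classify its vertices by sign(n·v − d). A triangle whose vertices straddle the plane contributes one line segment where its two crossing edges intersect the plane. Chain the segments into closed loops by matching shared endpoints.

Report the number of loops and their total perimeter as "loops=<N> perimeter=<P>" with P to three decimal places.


Straddling triangles (18 of 56):
  (v16,v20,v17) [+-+] → (-1.81542, -1.1451, 0)–(-1.23443, -1.1451, 0.402082)  len=0.7066
  (v17,v20,v21) [+--] → (-1.23443, -1.1451, 0.402082)–(-1.00622, -1.1451, 0.56)  len=0.2775
  (v17,v21,v18) [+-+] → (-1.00622, -1.1451, 0.56)–(-0.654857, -1.1451, 0.316848)  len=0.4273
  (v18,v21,v22) [+-+] → (-0.654857, -1.1451, 0.316848)–(-0.261314, -1.1451, 0.044521)  len=0.4786
  (v19,v22,v23) [++-] → (-0.261314, -1.1451, -0.044521)–(-1.00622, -1.1451, -0.56)  len=0.9059
  (v19,v23,v16) [+-+] → (-1.00622, -1.1451, -0.56)–(-1.61184, -1.1451, -0.140876)  len=0.7365
  (v16,v23,v20) [+--] → (-1.61184, -1.1451, -0.140876)–(-1.81542, -1.1451, 0)  len=0.2476
  (v21,v25,v22) [--+] → (0.0065296, -1.1451, 0.110674)–(-0.261314, -1.1451, 0.044521)  len=0.2759
  (v22,v25,v26) [+-+] → (0.0065296, -1.1451, 0.110674)–(0.913159, -1.1451, 0.334619)  len=0.9339
  (v22,v26,v23) [++-] → (0.334542, -1.1451, -0.191724)–(-0.261314, -1.1451, -0.044521)  len=0.6138
  (v23,v26,v27) [-+-] → (0.334542, -1.1451, -0.191724)–(0.913159, -1.1451, -0.334619)  len=0.5960
  (v24,v0,v25) [-+-] → (1.69857, -1.1451, 0)–(1.21323, -1.1451, 0.485322)  len=0.6864
  (v25,v0,v1) [-++] → (1.21323, -1.1451, 0.485322)–(1.13855, -1.1451, 0.56)  len=0.1056
  (v25,v1,v26) [-++] → (1.13855, -1.1451, 0.56)–(0.913159, -1.1451, 0.334619)  len=0.3187
  (v26,v2,v27) [++-] → (1.06387, -1.1451, -0.485322)–(0.913159, -1.1451, -0.334619)  len=0.2131
  (v27,v2,v3) [-++] → (1.06387, -1.1451, -0.485322)–(1.13855, -1.1451, -0.56)  len=0.1056
  (v27,v3,v24) [-+-] → (1.13855, -1.1451, -0.56)–(1.50311, -1.1451, -0.195464)  len=0.5155
  (v24,v3,v0) [-++] → (1.50311, -1.1451, -0.195464)–(1.69857, -1.1451, 0)  len=0.2764

Chained into 1 loop(s):
  loop 1: 18 segments, perimeter = 8.4209
Total perimeter = 8.421

loops=1 perimeter=8.421


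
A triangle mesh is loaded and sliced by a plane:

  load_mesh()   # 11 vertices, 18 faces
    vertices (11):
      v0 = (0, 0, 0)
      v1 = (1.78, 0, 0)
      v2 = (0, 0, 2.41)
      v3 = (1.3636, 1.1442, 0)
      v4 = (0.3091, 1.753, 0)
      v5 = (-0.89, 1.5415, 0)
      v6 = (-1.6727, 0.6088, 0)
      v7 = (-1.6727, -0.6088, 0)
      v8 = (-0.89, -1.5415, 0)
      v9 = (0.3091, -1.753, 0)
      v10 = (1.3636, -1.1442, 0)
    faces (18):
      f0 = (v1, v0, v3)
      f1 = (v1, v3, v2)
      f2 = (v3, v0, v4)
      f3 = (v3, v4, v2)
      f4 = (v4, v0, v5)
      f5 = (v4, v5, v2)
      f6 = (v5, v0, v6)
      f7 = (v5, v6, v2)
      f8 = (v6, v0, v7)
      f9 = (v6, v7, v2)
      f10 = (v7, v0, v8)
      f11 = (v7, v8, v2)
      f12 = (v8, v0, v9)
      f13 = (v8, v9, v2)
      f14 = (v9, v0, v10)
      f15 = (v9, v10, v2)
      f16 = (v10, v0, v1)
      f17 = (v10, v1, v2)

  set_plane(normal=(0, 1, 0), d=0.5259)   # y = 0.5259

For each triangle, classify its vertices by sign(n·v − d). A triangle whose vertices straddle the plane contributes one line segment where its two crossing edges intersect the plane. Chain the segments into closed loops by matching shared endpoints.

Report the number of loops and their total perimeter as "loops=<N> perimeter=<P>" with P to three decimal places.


loops=1 perimeter=8.046

Straddling triangles (10 of 18):
  (v1,v0,v3) [--+] → (0.626741, 0.5259, 0)–(1.58861, 0.5259, 0)  len=0.9619
  (v1,v3,v2) [-+-] → (1.58861, 0.5259, 0)–(0.626741, 0.5259, 1.30231)  len=1.6190
  (v3,v0,v4) [+-+] → (0.626741, 0.5259, 0)–(0.09273, 0.5259, 0)  len=0.5340
  (v3,v4,v2) [++-] → (0.09273, 0.5259, 1.687)–(0.626741, 0.5259, 1.30231)  len=0.6581
  (v4,v0,v5) [+-+] → (0.09273, 0.5259, 0)–(-0.303633, 0.5259, 0)  len=0.3964
  (v4,v5,v2) [++-] → (-0.303633, 0.5259, 1.5878)–(0.09273, 0.5259, 1.687)  len=0.4086
  (v5,v0,v6) [+-+] → (-0.303633, 0.5259, 0)–(-1.44493, 0.5259, 0)  len=1.1413
  (v5,v6,v2) [++-] → (-1.44493, 0.5259, 0.328169)–(-0.303633, 0.5259, 1.5878)  len=1.6998
  (v6,v0,v7) [+--] → (-1.44493, 0.5259, 0)–(-1.6727, 0.5259, 0)  len=0.2278
  (v6,v7,v2) [+--] → (-1.6727, 0.5259, 0)–(-1.44493, 0.5259, 0.328169)  len=0.3995

Chained into 1 loop(s):
  loop 1: 10 segments, perimeter = 8.0463
Total perimeter = 8.046


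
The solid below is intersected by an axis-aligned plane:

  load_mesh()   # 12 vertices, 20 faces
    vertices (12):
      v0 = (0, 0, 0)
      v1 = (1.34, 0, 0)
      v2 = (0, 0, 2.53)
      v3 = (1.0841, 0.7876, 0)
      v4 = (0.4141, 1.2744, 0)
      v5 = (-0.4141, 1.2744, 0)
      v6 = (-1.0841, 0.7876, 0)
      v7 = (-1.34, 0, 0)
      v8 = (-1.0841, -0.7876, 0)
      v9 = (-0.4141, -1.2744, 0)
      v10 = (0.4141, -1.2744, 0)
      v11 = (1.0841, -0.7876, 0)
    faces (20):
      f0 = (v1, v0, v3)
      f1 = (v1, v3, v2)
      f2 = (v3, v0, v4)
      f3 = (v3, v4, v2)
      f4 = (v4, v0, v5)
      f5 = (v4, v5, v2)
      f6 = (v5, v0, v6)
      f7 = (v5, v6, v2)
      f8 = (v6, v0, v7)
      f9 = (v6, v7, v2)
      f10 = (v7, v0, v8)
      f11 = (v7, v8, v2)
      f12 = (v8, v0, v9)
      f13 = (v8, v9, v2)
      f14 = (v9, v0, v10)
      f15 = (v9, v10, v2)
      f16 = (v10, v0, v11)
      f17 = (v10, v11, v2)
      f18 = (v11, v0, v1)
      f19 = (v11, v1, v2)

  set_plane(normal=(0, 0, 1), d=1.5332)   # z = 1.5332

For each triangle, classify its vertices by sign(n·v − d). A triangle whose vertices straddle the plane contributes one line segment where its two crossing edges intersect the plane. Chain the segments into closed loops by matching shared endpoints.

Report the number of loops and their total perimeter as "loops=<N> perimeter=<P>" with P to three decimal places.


loops=1 perimeter=3.263

Straddling triangles (10 of 20):
  (v1,v3,v2) [--+] → (0.427127, 0.310308, 1.5332)–(0.527949, 0, 1.5332)  len=0.3263
  (v3,v4,v2) [--+] → (0.163152, 0.502104, 1.5332)–(0.427127, 0.310308, 1.5332)  len=0.3263
  (v4,v5,v2) [--+] → (-0.163152, 0.502104, 1.5332)–(0.163152, 0.502104, 1.5332)  len=0.3263
  (v5,v6,v2) [--+] → (-0.427127, 0.310308, 1.5332)–(-0.163152, 0.502104, 1.5332)  len=0.3263
  (v6,v7,v2) [--+] → (-0.527949, 0, 1.5332)–(-0.427127, 0.310308, 1.5332)  len=0.3263
  (v7,v8,v2) [--+] → (-0.427127, -0.310308, 1.5332)–(-0.527949, 0, 1.5332)  len=0.3263
  (v8,v9,v2) [--+] → (-0.163152, -0.502104, 1.5332)–(-0.427127, -0.310308, 1.5332)  len=0.3263
  (v9,v10,v2) [--+] → (0.163152, -0.502104, 1.5332)–(-0.163152, -0.502104, 1.5332)  len=0.3263
  (v10,v11,v2) [--+] → (0.427127, -0.310308, 1.5332)–(0.163152, -0.502104, 1.5332)  len=0.3263
  (v11,v1,v2) [--+] → (0.527949, 0, 1.5332)–(0.427127, -0.310308, 1.5332)  len=0.3263

Chained into 1 loop(s):
  loop 1: 10 segments, perimeter = 3.2629
Total perimeter = 3.263


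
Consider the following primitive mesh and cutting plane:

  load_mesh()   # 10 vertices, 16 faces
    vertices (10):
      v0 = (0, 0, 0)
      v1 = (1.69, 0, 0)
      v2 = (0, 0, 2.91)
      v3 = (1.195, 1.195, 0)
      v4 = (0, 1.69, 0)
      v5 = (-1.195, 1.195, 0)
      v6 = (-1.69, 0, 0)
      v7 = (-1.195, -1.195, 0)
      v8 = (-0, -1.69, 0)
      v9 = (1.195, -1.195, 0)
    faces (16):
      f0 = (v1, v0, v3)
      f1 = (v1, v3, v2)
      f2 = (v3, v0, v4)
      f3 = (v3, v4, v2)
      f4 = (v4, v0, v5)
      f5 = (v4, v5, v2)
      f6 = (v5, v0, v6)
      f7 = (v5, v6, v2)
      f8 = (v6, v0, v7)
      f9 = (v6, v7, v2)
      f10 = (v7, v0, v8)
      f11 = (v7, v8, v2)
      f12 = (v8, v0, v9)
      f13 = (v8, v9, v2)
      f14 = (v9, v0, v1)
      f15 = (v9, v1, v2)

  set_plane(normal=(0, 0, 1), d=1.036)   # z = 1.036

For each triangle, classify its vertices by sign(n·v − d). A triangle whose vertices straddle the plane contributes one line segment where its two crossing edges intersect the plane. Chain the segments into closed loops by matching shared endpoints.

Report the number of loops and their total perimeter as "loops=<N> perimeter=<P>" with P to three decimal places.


Straddling triangles (8 of 16):
  (v1,v3,v2) [--+] → (0.769564, 0.769564, 1.036)–(1.08834, 0, 1.036)  len=0.8330
  (v3,v4,v2) [--+] → (0, 1.08834, 1.036)–(0.769564, 0.769564, 1.036)  len=0.8330
  (v4,v5,v2) [--+] → (-0.769564, 0.769564, 1.036)–(0, 1.08834, 1.036)  len=0.8330
  (v5,v6,v2) [--+] → (-1.08834, 0, 1.036)–(-0.769564, 0.769564, 1.036)  len=0.8330
  (v6,v7,v2) [--+] → (-0.769564, -0.769564, 1.036)–(-1.08834, 0, 1.036)  len=0.8330
  (v7,v8,v2) [--+] → (0, -1.08834, 1.036)–(-0.769564, -0.769564, 1.036)  len=0.8330
  (v8,v9,v2) [--+] → (0.769564, -0.769564, 1.036)–(0, -1.08834, 1.036)  len=0.8330
  (v9,v1,v2) [--+] → (1.08834, 0, 1.036)–(0.769564, -0.769564, 1.036)  len=0.8330

Chained into 1 loop(s):
  loop 1: 8 segments, perimeter = 6.6638
Total perimeter = 6.664

loops=1 perimeter=6.664


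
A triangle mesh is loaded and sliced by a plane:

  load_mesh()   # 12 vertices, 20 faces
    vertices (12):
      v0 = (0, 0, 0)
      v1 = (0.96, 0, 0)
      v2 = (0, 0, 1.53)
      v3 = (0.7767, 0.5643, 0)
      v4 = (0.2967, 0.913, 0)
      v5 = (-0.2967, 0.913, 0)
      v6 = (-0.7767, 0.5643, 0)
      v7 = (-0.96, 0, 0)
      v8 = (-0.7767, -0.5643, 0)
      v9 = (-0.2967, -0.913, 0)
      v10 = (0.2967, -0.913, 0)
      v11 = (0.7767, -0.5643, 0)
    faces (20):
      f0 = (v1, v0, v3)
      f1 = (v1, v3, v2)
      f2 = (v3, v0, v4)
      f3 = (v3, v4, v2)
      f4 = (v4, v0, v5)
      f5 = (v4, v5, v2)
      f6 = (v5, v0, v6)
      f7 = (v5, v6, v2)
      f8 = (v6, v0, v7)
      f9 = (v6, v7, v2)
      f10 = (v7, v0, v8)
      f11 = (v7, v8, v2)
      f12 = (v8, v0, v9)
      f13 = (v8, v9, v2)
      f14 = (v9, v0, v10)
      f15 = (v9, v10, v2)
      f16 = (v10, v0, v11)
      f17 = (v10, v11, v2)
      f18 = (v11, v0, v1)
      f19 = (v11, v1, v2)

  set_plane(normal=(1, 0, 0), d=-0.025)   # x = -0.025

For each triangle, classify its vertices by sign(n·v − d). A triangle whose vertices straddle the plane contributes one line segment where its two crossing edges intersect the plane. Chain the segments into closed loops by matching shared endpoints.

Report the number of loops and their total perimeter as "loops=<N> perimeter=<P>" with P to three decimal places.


loops=1 perimeter=5.328

Straddling triangles (12 of 20):
  (v4,v0,v5) [++-] → (-0.025, 0.0769296, 0)–(-0.025, 0.913, 0)  len=0.8361
  (v4,v5,v2) [+-+] → (-0.025, 0.913, 0)–(-0.025, 0.0769296, 1.40108)  len=1.6316
  (v5,v0,v6) [-+-] → (-0.025, 0.0769296, 0)–(-0.025, 0.0181634, 0)  len=0.0588
  (v5,v6,v2) [--+] → (-0.025, 0.0181634, 1.48075)–(-0.025, 0.0769296, 1.40108)  len=0.0990
  (v6,v0,v7) [-+-] → (-0.025, 0.0181634, 0)–(-0.025, 0, 0)  len=0.0182
  (v6,v7,v2) [--+] → (-0.025, 0, 1.49016)–(-0.025, 0.0181634, 1.48075)  len=0.0205
  (v7,v0,v8) [-+-] → (-0.025, 0, 0)–(-0.025, -0.0181634, 0)  len=0.0182
  (v7,v8,v2) [--+] → (-0.025, -0.0181634, 1.48075)–(-0.025, 0, 1.49016)  len=0.0205
  (v8,v0,v9) [-+-] → (-0.025, -0.0181634, 0)–(-0.025, -0.0769296, 0)  len=0.0588
  (v8,v9,v2) [--+] → (-0.025, -0.0769296, 1.40108)–(-0.025, -0.0181634, 1.48075)  len=0.0990
  (v9,v0,v10) [-++] → (-0.025, -0.0769296, 0)–(-0.025, -0.913, 0)  len=0.8361
  (v9,v10,v2) [-++] → (-0.025, -0.913, 0)–(-0.025, -0.0769296, 1.40108)  len=1.6316

Chained into 1 loop(s):
  loop 1: 12 segments, perimeter = 5.3281
Total perimeter = 5.328
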